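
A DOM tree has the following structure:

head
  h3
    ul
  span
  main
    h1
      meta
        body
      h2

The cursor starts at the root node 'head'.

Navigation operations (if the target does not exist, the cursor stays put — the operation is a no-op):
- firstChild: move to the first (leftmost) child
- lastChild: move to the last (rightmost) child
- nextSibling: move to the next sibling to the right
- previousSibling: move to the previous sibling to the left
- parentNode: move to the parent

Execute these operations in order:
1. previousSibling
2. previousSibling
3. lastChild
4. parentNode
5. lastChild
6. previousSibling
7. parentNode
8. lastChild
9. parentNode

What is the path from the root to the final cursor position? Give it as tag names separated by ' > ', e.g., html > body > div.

After 1 (previousSibling): head (no-op, stayed)
After 2 (previousSibling): head (no-op, stayed)
After 3 (lastChild): main
After 4 (parentNode): head
After 5 (lastChild): main
After 6 (previousSibling): span
After 7 (parentNode): head
After 8 (lastChild): main
After 9 (parentNode): head

Answer: head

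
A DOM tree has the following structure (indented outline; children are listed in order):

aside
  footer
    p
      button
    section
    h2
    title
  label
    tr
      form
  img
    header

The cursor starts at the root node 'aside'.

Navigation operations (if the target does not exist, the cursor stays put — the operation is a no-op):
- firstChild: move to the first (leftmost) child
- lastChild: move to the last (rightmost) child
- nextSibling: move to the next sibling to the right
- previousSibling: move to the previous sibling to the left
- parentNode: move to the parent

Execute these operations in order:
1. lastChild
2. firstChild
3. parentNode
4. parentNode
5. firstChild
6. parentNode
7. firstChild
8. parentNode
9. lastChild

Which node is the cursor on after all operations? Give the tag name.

Answer: img

Derivation:
After 1 (lastChild): img
After 2 (firstChild): header
After 3 (parentNode): img
After 4 (parentNode): aside
After 5 (firstChild): footer
After 6 (parentNode): aside
After 7 (firstChild): footer
After 8 (parentNode): aside
After 9 (lastChild): img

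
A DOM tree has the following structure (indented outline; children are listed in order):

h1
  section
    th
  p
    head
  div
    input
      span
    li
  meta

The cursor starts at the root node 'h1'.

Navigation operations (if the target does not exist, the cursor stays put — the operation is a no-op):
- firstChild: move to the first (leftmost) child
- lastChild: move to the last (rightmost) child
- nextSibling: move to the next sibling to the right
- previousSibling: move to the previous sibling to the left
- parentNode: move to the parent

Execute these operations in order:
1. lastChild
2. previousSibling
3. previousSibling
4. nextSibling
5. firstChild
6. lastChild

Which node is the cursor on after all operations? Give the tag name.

After 1 (lastChild): meta
After 2 (previousSibling): div
After 3 (previousSibling): p
After 4 (nextSibling): div
After 5 (firstChild): input
After 6 (lastChild): span

Answer: span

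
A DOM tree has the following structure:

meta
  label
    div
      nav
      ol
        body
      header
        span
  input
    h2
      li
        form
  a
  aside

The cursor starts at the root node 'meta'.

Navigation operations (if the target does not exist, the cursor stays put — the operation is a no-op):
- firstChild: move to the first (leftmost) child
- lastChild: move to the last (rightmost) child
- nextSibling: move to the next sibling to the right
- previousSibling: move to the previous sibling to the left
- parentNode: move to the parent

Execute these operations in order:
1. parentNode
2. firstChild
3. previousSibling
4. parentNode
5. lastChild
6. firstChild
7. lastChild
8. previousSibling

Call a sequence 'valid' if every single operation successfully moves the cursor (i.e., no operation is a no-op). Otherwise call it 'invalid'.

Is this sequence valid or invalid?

After 1 (parentNode): meta (no-op, stayed)
After 2 (firstChild): label
After 3 (previousSibling): label (no-op, stayed)
After 4 (parentNode): meta
After 5 (lastChild): aside
After 6 (firstChild): aside (no-op, stayed)
After 7 (lastChild): aside (no-op, stayed)
After 8 (previousSibling): a

Answer: invalid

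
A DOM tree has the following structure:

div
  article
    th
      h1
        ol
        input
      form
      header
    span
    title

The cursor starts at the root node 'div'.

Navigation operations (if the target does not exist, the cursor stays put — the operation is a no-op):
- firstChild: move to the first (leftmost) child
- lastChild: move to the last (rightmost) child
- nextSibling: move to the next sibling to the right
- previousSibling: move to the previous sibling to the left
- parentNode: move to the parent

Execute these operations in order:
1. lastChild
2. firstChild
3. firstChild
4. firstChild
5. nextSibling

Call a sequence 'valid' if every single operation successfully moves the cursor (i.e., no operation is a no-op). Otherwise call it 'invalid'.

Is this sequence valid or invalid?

After 1 (lastChild): article
After 2 (firstChild): th
After 3 (firstChild): h1
After 4 (firstChild): ol
After 5 (nextSibling): input

Answer: valid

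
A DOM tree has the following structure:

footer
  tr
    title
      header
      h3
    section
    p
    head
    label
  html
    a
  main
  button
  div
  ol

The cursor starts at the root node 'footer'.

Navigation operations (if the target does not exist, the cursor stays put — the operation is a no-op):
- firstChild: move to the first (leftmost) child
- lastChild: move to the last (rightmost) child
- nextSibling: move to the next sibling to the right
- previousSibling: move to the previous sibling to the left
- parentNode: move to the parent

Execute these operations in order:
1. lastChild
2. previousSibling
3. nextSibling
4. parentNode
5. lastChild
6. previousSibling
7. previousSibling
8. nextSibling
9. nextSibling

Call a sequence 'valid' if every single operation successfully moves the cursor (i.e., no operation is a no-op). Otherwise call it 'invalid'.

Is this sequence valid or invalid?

Answer: valid

Derivation:
After 1 (lastChild): ol
After 2 (previousSibling): div
After 3 (nextSibling): ol
After 4 (parentNode): footer
After 5 (lastChild): ol
After 6 (previousSibling): div
After 7 (previousSibling): button
After 8 (nextSibling): div
After 9 (nextSibling): ol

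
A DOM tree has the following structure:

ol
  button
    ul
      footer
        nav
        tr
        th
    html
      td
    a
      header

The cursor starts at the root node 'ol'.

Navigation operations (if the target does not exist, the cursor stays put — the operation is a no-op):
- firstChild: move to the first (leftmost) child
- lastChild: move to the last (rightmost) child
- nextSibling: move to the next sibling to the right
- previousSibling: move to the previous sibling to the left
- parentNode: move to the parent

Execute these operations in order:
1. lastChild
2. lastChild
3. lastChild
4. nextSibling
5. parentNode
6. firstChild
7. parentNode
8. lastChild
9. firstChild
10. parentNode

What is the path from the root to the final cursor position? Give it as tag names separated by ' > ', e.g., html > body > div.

After 1 (lastChild): button
After 2 (lastChild): a
After 3 (lastChild): header
After 4 (nextSibling): header (no-op, stayed)
After 5 (parentNode): a
After 6 (firstChild): header
After 7 (parentNode): a
After 8 (lastChild): header
After 9 (firstChild): header (no-op, stayed)
After 10 (parentNode): a

Answer: ol > button > a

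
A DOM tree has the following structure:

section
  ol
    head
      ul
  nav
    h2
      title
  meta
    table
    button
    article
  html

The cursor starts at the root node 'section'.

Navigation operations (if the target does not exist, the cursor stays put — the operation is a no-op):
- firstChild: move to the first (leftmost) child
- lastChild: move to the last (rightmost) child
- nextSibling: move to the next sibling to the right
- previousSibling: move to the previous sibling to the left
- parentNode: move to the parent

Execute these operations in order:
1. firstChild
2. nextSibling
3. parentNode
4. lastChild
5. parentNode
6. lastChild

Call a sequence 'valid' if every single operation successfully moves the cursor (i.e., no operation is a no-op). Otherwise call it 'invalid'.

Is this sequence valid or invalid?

Answer: valid

Derivation:
After 1 (firstChild): ol
After 2 (nextSibling): nav
After 3 (parentNode): section
After 4 (lastChild): html
After 5 (parentNode): section
After 6 (lastChild): html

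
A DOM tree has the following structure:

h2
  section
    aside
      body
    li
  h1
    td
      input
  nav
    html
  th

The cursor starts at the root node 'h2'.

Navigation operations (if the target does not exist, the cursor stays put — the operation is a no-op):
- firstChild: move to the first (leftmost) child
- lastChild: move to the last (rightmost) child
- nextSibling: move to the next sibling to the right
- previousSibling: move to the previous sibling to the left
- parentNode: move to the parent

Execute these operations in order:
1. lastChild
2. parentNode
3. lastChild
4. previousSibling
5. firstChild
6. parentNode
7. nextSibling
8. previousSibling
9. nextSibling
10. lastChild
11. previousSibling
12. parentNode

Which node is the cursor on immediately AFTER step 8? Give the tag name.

After 1 (lastChild): th
After 2 (parentNode): h2
After 3 (lastChild): th
After 4 (previousSibling): nav
After 5 (firstChild): html
After 6 (parentNode): nav
After 7 (nextSibling): th
After 8 (previousSibling): nav

Answer: nav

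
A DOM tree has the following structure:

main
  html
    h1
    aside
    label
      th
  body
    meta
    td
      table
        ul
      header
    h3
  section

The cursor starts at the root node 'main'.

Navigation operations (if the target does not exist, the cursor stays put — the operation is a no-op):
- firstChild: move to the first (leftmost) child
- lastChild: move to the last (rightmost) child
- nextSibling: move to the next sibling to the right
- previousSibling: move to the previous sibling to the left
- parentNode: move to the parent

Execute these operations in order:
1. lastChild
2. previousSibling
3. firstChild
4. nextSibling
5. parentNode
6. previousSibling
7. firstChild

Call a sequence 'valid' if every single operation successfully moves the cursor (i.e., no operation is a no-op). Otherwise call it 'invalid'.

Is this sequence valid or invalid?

After 1 (lastChild): section
After 2 (previousSibling): body
After 3 (firstChild): meta
After 4 (nextSibling): td
After 5 (parentNode): body
After 6 (previousSibling): html
After 7 (firstChild): h1

Answer: valid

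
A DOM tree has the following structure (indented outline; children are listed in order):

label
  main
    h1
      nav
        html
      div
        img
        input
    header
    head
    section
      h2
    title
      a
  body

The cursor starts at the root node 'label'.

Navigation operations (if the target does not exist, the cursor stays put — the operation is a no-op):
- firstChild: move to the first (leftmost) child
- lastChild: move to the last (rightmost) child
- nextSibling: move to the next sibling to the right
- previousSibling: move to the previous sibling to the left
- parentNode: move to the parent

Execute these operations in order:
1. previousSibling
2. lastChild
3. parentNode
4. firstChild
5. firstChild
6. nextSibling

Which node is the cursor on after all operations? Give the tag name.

After 1 (previousSibling): label (no-op, stayed)
After 2 (lastChild): body
After 3 (parentNode): label
After 4 (firstChild): main
After 5 (firstChild): h1
After 6 (nextSibling): header

Answer: header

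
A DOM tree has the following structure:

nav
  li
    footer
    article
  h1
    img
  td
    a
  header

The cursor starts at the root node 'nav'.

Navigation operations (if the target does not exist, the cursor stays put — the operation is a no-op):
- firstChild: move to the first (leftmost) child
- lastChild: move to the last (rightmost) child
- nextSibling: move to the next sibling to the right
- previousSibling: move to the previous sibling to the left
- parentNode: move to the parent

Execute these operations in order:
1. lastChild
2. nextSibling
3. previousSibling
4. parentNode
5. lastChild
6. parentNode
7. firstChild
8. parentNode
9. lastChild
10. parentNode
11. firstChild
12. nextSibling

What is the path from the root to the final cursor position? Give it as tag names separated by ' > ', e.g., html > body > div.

Answer: nav > h1

Derivation:
After 1 (lastChild): header
After 2 (nextSibling): header (no-op, stayed)
After 3 (previousSibling): td
After 4 (parentNode): nav
After 5 (lastChild): header
After 6 (parentNode): nav
After 7 (firstChild): li
After 8 (parentNode): nav
After 9 (lastChild): header
After 10 (parentNode): nav
After 11 (firstChild): li
After 12 (nextSibling): h1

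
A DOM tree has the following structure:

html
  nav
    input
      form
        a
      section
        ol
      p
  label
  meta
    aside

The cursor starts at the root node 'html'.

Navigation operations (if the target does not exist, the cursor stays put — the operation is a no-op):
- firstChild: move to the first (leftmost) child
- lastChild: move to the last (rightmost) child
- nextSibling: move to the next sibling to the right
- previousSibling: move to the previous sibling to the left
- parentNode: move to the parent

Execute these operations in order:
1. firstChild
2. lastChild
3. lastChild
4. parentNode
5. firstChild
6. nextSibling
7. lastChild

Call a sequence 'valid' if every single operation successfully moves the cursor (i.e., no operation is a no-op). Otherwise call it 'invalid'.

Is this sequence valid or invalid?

Answer: valid

Derivation:
After 1 (firstChild): nav
After 2 (lastChild): input
After 3 (lastChild): p
After 4 (parentNode): input
After 5 (firstChild): form
After 6 (nextSibling): section
After 7 (lastChild): ol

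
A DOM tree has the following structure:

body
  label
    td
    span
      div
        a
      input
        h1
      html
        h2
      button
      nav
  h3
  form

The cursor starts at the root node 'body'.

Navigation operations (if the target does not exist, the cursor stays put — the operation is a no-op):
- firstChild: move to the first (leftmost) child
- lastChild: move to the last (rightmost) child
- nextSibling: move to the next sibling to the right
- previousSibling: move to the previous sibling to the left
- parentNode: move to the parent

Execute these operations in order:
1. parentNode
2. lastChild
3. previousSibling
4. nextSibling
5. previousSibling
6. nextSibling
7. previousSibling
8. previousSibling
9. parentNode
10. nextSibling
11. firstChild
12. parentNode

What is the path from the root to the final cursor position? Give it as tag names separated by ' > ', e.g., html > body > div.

After 1 (parentNode): body (no-op, stayed)
After 2 (lastChild): form
After 3 (previousSibling): h3
After 4 (nextSibling): form
After 5 (previousSibling): h3
After 6 (nextSibling): form
After 7 (previousSibling): h3
After 8 (previousSibling): label
After 9 (parentNode): body
After 10 (nextSibling): body (no-op, stayed)
After 11 (firstChild): label
After 12 (parentNode): body

Answer: body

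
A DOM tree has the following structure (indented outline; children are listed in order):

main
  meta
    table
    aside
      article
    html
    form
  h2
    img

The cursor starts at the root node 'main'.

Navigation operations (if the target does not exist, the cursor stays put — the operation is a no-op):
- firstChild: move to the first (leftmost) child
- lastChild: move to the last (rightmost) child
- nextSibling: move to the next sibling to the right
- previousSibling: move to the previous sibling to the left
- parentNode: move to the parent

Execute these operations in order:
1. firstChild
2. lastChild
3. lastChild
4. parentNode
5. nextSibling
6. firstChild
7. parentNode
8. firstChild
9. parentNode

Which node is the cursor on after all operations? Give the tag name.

After 1 (firstChild): meta
After 2 (lastChild): form
After 3 (lastChild): form (no-op, stayed)
After 4 (parentNode): meta
After 5 (nextSibling): h2
After 6 (firstChild): img
After 7 (parentNode): h2
After 8 (firstChild): img
After 9 (parentNode): h2

Answer: h2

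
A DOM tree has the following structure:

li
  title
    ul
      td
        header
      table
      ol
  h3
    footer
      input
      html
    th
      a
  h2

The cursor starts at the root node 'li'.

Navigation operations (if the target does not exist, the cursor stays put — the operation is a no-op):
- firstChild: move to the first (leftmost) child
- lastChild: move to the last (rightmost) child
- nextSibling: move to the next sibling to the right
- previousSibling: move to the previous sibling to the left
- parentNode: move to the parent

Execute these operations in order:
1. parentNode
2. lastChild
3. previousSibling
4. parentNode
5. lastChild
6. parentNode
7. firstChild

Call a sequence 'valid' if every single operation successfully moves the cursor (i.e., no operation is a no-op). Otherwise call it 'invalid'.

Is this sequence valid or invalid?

Answer: invalid

Derivation:
After 1 (parentNode): li (no-op, stayed)
After 2 (lastChild): h2
After 3 (previousSibling): h3
After 4 (parentNode): li
After 5 (lastChild): h2
After 6 (parentNode): li
After 7 (firstChild): title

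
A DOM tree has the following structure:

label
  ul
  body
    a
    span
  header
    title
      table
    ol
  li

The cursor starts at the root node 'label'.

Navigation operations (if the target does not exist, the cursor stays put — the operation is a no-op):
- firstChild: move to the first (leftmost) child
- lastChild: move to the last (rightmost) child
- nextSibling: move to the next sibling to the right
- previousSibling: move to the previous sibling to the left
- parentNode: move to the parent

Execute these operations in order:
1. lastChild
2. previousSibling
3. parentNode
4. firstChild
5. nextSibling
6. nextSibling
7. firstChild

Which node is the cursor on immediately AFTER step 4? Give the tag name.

Answer: ul

Derivation:
After 1 (lastChild): li
After 2 (previousSibling): header
After 3 (parentNode): label
After 4 (firstChild): ul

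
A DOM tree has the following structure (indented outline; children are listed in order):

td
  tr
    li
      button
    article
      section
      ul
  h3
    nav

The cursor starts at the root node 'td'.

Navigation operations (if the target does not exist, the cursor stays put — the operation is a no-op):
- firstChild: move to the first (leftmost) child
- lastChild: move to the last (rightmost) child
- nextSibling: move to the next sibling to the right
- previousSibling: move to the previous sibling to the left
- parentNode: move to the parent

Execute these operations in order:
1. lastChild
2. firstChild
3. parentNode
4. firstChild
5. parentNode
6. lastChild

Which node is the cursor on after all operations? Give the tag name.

Answer: nav

Derivation:
After 1 (lastChild): h3
After 2 (firstChild): nav
After 3 (parentNode): h3
After 4 (firstChild): nav
After 5 (parentNode): h3
After 6 (lastChild): nav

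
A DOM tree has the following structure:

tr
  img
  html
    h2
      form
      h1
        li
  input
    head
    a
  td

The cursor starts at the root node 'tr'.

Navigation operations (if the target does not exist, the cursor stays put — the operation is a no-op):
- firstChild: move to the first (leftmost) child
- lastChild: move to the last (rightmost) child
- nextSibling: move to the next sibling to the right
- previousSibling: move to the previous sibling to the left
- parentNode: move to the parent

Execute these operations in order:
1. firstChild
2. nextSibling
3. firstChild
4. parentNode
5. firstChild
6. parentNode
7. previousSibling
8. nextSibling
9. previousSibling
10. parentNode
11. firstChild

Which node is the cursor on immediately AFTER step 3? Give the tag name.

After 1 (firstChild): img
After 2 (nextSibling): html
After 3 (firstChild): h2

Answer: h2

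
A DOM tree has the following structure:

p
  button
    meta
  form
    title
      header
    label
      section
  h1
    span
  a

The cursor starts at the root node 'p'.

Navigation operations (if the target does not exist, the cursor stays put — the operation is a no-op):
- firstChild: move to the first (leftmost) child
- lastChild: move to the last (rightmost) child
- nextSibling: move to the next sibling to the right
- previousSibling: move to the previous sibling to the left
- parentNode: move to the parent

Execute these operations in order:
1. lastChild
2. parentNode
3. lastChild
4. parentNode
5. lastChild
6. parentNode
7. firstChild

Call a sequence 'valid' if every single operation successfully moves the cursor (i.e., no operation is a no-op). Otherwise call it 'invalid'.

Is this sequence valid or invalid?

Answer: valid

Derivation:
After 1 (lastChild): a
After 2 (parentNode): p
After 3 (lastChild): a
After 4 (parentNode): p
After 5 (lastChild): a
After 6 (parentNode): p
After 7 (firstChild): button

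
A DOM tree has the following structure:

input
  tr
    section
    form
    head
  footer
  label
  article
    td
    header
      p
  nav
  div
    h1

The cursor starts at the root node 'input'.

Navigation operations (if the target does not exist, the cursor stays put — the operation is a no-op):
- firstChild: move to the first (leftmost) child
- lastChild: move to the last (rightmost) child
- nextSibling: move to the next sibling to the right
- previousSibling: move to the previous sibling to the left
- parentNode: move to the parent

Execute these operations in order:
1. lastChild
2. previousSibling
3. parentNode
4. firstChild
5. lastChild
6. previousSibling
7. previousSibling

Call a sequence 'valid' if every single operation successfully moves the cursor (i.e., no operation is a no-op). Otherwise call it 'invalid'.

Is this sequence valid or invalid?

Answer: valid

Derivation:
After 1 (lastChild): div
After 2 (previousSibling): nav
After 3 (parentNode): input
After 4 (firstChild): tr
After 5 (lastChild): head
After 6 (previousSibling): form
After 7 (previousSibling): section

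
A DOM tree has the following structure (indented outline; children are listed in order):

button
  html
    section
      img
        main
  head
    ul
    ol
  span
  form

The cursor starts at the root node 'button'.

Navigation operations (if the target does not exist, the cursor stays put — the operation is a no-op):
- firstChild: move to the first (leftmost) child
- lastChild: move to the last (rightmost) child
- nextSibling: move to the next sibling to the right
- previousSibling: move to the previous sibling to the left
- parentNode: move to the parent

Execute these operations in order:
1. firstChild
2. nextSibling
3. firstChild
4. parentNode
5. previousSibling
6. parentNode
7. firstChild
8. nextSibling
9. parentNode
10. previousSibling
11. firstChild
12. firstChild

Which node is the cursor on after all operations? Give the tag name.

Answer: section

Derivation:
After 1 (firstChild): html
After 2 (nextSibling): head
After 3 (firstChild): ul
After 4 (parentNode): head
After 5 (previousSibling): html
After 6 (parentNode): button
After 7 (firstChild): html
After 8 (nextSibling): head
After 9 (parentNode): button
After 10 (previousSibling): button (no-op, stayed)
After 11 (firstChild): html
After 12 (firstChild): section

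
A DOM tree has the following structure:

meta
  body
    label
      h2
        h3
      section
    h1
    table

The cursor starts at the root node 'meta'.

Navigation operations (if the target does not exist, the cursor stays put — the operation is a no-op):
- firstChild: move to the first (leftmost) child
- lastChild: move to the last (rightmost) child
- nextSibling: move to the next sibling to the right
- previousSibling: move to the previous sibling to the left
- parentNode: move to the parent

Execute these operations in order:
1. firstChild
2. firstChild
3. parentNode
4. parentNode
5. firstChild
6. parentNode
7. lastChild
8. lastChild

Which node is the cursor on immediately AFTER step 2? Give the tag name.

Answer: label

Derivation:
After 1 (firstChild): body
After 2 (firstChild): label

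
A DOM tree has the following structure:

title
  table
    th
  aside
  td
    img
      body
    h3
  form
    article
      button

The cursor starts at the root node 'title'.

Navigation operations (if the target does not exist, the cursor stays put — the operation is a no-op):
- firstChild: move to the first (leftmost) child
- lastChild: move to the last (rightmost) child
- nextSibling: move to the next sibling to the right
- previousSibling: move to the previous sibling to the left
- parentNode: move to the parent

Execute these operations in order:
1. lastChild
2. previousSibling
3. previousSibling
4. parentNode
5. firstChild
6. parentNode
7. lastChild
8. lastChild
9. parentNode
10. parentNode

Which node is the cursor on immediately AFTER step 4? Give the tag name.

After 1 (lastChild): form
After 2 (previousSibling): td
After 3 (previousSibling): aside
After 4 (parentNode): title

Answer: title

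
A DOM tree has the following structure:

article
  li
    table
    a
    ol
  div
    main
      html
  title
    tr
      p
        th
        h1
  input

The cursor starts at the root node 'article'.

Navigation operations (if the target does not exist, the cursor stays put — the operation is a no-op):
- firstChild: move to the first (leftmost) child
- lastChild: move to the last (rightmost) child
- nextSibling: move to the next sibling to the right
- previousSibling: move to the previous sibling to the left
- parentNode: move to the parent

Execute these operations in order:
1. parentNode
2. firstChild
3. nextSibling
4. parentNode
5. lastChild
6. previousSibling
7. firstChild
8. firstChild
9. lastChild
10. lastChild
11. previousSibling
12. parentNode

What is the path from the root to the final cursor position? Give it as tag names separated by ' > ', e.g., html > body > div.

Answer: article > title > tr > p

Derivation:
After 1 (parentNode): article (no-op, stayed)
After 2 (firstChild): li
After 3 (nextSibling): div
After 4 (parentNode): article
After 5 (lastChild): input
After 6 (previousSibling): title
After 7 (firstChild): tr
After 8 (firstChild): p
After 9 (lastChild): h1
After 10 (lastChild): h1 (no-op, stayed)
After 11 (previousSibling): th
After 12 (parentNode): p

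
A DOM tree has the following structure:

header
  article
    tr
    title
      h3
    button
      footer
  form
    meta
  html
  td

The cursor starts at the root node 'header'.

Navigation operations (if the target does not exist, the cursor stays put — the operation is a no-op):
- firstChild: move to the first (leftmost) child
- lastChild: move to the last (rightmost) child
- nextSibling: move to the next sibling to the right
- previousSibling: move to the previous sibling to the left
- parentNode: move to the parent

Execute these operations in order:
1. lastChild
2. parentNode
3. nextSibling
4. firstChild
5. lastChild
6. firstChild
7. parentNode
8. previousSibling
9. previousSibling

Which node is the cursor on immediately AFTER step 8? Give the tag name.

Answer: title

Derivation:
After 1 (lastChild): td
After 2 (parentNode): header
After 3 (nextSibling): header (no-op, stayed)
After 4 (firstChild): article
After 5 (lastChild): button
After 6 (firstChild): footer
After 7 (parentNode): button
After 8 (previousSibling): title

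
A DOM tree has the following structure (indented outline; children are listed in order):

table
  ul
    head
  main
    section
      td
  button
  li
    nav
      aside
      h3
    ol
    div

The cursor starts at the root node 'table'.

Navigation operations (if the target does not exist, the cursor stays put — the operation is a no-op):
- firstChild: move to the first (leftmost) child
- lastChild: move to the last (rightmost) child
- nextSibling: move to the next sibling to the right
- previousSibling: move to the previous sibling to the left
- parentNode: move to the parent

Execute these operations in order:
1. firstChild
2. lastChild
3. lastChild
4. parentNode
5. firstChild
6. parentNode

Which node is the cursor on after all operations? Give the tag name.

Answer: ul

Derivation:
After 1 (firstChild): ul
After 2 (lastChild): head
After 3 (lastChild): head (no-op, stayed)
After 4 (parentNode): ul
After 5 (firstChild): head
After 6 (parentNode): ul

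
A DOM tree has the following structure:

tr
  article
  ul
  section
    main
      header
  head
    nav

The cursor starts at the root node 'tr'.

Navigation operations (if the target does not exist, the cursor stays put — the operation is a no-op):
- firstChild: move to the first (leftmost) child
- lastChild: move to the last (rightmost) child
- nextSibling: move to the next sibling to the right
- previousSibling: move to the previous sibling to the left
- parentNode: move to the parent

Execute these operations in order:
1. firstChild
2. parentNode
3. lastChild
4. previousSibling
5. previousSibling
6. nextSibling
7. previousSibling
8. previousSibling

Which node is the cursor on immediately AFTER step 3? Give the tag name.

Answer: head

Derivation:
After 1 (firstChild): article
After 2 (parentNode): tr
After 3 (lastChild): head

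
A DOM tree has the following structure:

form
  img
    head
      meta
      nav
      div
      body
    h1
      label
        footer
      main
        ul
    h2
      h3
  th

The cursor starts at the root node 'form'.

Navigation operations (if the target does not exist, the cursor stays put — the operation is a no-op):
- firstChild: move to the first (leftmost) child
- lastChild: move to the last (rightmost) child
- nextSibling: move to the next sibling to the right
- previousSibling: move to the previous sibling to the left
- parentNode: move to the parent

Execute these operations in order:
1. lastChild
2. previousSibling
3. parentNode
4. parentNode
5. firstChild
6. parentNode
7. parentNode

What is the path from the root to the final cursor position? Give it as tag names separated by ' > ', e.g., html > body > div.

Answer: form

Derivation:
After 1 (lastChild): th
After 2 (previousSibling): img
After 3 (parentNode): form
After 4 (parentNode): form (no-op, stayed)
After 5 (firstChild): img
After 6 (parentNode): form
After 7 (parentNode): form (no-op, stayed)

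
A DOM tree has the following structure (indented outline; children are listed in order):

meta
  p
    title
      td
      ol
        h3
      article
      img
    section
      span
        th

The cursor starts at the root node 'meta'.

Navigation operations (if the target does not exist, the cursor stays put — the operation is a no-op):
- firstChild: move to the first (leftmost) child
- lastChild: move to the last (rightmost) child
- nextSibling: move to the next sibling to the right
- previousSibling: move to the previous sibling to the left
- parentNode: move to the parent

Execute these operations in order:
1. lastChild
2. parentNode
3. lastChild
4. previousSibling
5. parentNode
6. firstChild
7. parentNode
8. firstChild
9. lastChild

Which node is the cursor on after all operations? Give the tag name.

Answer: section

Derivation:
After 1 (lastChild): p
After 2 (parentNode): meta
After 3 (lastChild): p
After 4 (previousSibling): p (no-op, stayed)
After 5 (parentNode): meta
After 6 (firstChild): p
After 7 (parentNode): meta
After 8 (firstChild): p
After 9 (lastChild): section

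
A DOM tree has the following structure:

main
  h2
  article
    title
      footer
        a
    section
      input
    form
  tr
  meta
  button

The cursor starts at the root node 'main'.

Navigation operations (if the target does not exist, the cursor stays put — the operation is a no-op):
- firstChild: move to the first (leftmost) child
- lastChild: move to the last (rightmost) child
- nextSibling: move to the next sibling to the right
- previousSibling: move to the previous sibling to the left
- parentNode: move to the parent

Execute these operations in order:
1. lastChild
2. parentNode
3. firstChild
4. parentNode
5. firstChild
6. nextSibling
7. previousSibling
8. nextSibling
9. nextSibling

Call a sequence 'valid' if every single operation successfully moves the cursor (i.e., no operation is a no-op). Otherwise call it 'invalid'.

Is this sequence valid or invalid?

Answer: valid

Derivation:
After 1 (lastChild): button
After 2 (parentNode): main
After 3 (firstChild): h2
After 4 (parentNode): main
After 5 (firstChild): h2
After 6 (nextSibling): article
After 7 (previousSibling): h2
After 8 (nextSibling): article
After 9 (nextSibling): tr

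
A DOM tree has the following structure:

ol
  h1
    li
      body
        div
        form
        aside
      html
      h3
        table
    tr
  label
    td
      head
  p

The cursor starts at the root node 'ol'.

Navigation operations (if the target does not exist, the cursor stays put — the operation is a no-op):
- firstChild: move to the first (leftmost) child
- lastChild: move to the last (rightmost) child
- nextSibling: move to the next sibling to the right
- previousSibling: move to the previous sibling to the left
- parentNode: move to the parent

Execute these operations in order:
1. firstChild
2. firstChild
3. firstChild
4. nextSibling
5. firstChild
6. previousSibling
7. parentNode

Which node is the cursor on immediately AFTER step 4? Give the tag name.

Answer: html

Derivation:
After 1 (firstChild): h1
After 2 (firstChild): li
After 3 (firstChild): body
After 4 (nextSibling): html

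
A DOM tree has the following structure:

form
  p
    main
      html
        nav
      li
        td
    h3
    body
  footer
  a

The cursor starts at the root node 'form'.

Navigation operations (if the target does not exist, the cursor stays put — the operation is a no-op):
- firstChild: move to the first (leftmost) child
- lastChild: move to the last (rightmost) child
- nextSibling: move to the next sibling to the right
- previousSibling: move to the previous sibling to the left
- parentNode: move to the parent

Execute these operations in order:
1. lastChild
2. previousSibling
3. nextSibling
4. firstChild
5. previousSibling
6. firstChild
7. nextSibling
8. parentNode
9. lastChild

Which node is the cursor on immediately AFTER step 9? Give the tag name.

Answer: a

Derivation:
After 1 (lastChild): a
After 2 (previousSibling): footer
After 3 (nextSibling): a
After 4 (firstChild): a (no-op, stayed)
After 5 (previousSibling): footer
After 6 (firstChild): footer (no-op, stayed)
After 7 (nextSibling): a
After 8 (parentNode): form
After 9 (lastChild): a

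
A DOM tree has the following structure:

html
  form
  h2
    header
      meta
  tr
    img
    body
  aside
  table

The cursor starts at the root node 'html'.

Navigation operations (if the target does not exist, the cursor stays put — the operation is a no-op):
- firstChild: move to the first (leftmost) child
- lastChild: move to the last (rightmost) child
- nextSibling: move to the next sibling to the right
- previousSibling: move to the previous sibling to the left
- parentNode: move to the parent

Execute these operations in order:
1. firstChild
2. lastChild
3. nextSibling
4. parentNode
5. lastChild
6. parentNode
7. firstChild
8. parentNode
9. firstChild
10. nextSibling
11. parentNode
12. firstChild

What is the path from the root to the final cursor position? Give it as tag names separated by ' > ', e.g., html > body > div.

After 1 (firstChild): form
After 2 (lastChild): form (no-op, stayed)
After 3 (nextSibling): h2
After 4 (parentNode): html
After 5 (lastChild): table
After 6 (parentNode): html
After 7 (firstChild): form
After 8 (parentNode): html
After 9 (firstChild): form
After 10 (nextSibling): h2
After 11 (parentNode): html
After 12 (firstChild): form

Answer: html > form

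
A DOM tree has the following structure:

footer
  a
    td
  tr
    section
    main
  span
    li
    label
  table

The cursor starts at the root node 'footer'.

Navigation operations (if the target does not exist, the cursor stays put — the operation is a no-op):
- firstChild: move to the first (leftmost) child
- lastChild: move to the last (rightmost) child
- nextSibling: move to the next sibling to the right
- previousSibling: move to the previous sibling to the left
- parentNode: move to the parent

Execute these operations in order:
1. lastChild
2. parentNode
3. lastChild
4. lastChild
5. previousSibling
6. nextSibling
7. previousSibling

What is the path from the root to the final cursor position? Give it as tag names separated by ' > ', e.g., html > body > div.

After 1 (lastChild): table
After 2 (parentNode): footer
After 3 (lastChild): table
After 4 (lastChild): table (no-op, stayed)
After 5 (previousSibling): span
After 6 (nextSibling): table
After 7 (previousSibling): span

Answer: footer > span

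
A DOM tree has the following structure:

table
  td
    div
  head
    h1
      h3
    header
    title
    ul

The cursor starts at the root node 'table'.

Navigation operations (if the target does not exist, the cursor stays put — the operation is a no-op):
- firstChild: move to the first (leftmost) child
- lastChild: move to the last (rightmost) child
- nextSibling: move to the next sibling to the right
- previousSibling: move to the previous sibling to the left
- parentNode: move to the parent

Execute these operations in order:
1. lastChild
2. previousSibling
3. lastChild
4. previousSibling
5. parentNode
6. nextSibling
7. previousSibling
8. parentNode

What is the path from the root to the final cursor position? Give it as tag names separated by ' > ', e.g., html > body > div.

Answer: table

Derivation:
After 1 (lastChild): head
After 2 (previousSibling): td
After 3 (lastChild): div
After 4 (previousSibling): div (no-op, stayed)
After 5 (parentNode): td
After 6 (nextSibling): head
After 7 (previousSibling): td
After 8 (parentNode): table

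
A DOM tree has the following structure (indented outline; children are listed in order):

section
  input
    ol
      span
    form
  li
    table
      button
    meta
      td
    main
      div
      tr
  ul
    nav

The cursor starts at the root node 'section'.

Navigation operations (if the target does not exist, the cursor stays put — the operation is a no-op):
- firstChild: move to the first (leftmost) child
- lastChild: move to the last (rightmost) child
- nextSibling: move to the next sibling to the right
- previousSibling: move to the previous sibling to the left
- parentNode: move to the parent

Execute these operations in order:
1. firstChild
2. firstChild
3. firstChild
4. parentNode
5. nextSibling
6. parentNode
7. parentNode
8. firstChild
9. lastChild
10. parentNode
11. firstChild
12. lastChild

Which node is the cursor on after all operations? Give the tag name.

After 1 (firstChild): input
After 2 (firstChild): ol
After 3 (firstChild): span
After 4 (parentNode): ol
After 5 (nextSibling): form
After 6 (parentNode): input
After 7 (parentNode): section
After 8 (firstChild): input
After 9 (lastChild): form
After 10 (parentNode): input
After 11 (firstChild): ol
After 12 (lastChild): span

Answer: span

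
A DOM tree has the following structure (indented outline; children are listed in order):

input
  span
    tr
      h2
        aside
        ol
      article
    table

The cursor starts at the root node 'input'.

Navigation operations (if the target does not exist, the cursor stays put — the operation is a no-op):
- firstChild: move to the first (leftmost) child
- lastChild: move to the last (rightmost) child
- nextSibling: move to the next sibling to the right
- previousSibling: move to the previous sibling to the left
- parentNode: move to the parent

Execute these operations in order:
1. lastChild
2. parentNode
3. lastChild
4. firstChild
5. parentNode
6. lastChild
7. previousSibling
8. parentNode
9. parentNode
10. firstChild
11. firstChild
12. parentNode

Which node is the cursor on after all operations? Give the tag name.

Answer: span

Derivation:
After 1 (lastChild): span
After 2 (parentNode): input
After 3 (lastChild): span
After 4 (firstChild): tr
After 5 (parentNode): span
After 6 (lastChild): table
After 7 (previousSibling): tr
After 8 (parentNode): span
After 9 (parentNode): input
After 10 (firstChild): span
After 11 (firstChild): tr
After 12 (parentNode): span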